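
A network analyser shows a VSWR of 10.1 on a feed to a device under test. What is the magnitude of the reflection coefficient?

|Γ| = (S − 1)/(S + 1) = (10.1 − 1)/(10.1 + 1) = 9.1/11.1

|Γ| ≈ 0.82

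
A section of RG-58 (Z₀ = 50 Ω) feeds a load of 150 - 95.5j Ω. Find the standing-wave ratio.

VSWR ≈ 4.32

Γ = (Z_L − Z_0)/(Z_L + Z_0) = (100 − j95.5)/(200 − j95.5)
|Γ| = 138/222 = 0.624
VSWR = (1 + |Γ|)/(1 − |Γ|) = 1.62/0.376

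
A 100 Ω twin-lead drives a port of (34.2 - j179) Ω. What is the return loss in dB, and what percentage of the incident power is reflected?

RL ≈ 1.39 dB; 72.7% of incident power reflected

Γ = (-65.8 − j179)/(134.2 − j179), |Γ| = 0.852
RL = −20·log₁₀(0.852) = 1.39 dB
P_refl/P_inc = |Γ|² = 0.727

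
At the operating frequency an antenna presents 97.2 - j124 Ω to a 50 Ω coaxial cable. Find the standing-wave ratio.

VSWR ≈ 5.44

Γ = (Z_L − Z_0)/(Z_L + Z_0) = (47.2 − j124)/(147.2 − j124)
|Γ| = 133/192 = 0.689
VSWR = (1 + |Γ|)/(1 − |Γ|) = 1.69/0.311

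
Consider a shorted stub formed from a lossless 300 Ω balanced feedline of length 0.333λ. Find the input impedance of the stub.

βl = 2π × 0.333 = 120°
tan(βl) = -1.74
For a shorted stub, Z_in = jZ_0·tan(βl)

Z_in ≈ −j522 Ω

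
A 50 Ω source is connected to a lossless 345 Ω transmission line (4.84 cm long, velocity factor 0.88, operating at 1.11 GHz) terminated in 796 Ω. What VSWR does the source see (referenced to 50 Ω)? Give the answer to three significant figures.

λ = v/f = 0.88·c / 1.11 GHz = 0.238 m
βl = 2π·l/λ = 2π × 0.203 = 73.3°
tan(βl) = 3.32
Z_in = Z_0·(Z_L + jZ_0·tanβl)/(Z_0 + jZ_L·tanβl) = 160 − j82.9 Ω
Γ_s = (Z_in − Z_s)/(Z_in + Z_s) = (110 − j82.9)/(210 − j82.9), |Γ_s| = 0.61
VSWR = (1 + |Γ_s|)/(1 − |Γ_s|)

VSWR ≈ 4.13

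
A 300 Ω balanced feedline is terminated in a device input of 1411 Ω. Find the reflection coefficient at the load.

Γ = 0.649

Γ = (Z_L − Z_0)/(Z_L + Z_0) = (1411 − 300)/(1411 + 300) = 1111/1711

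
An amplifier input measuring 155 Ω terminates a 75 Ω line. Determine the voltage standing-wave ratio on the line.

For a purely resistive load, VSWR = R_L/Z_0 or Z_0/R_L (whichever > 1) = 155/75

VSWR ≈ 2.07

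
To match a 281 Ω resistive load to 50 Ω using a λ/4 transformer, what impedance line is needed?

Z_qwt ≈ 119 Ω

Z_qwt = √(Z_0·R_L) = √(50 × 281) = √14050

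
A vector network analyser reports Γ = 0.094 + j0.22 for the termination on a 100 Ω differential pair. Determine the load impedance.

Z_L = Z_0·(1 + Γ)/(1 − Γ) = 100·(1.09 + j0.22)/(0.906 − j0.22)

Z_L ≈ 108 + j50.6 Ω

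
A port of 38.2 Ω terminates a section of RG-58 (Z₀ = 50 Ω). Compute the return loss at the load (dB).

Γ = (38.2 − 50)/(38.2 + 50) = -0.134
RL = −20·log₁₀|Γ| = −20·log₁₀(0.134)

RL ≈ 17.5 dB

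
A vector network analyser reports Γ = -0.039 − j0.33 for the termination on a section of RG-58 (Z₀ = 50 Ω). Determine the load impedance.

Z_L ≈ 37.4 − j27.8 Ω

Z_L = Z_0·(1 + Γ)/(1 − Γ) = 50·(0.961 − j0.33)/(1.04 + j0.33)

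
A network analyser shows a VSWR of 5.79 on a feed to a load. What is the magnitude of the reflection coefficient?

|Γ| ≈ 0.705

|Γ| = (S − 1)/(S + 1) = (5.79 − 1)/(5.79 + 1) = 4.79/6.79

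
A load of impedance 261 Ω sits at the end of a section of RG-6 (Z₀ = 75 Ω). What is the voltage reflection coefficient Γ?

Γ = (Z_L − Z_0)/(Z_L + Z_0) = (261 − 75)/(261 + 75) = 186/336

Γ = 0.554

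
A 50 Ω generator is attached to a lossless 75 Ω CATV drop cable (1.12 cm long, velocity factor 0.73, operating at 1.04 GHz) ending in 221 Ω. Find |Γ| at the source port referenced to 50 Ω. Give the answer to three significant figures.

λ = v/f = 0.73·c / 1.04 GHz = 0.211 m
βl = 2π·l/λ = 2π × 0.0532 = 19.1°
tan(βl) = 0.347
Z_in = Z_0·(Z_L + jZ_0·tanβl)/(Z_0 + jZ_L·tanβl) = 121 − j97.7 Ω
Γ_s = (Z_in − Z_s)/(Z_in + Z_s) = (71 − j97.7)/(171 − j97.7), |Γ_s| = 0.613

|Γ| ≈ 0.613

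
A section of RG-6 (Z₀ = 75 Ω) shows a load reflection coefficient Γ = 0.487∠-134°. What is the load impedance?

Z_L = Z_0·(1 + Γ)/(1 − Γ) = 75·(0.662 − j0.35)/(1.34 + j0.35)

Z_L ≈ 29.9 − j27.5 Ω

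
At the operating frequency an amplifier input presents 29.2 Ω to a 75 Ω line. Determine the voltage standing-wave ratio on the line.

VSWR ≈ 2.57

Γ = (29.2 − 75)/(29.2 + 75) = -0.44
VSWR = (1 + 0.44)/(1 − 0.44)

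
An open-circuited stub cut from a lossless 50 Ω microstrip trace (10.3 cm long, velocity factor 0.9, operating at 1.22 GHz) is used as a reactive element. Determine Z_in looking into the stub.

λ = v/f = 0.9·c / 1.22 GHz = 0.221 m
βl = 2π·l/λ = 2π × 0.465 = 168°
tan(βl) = -0.221
For an open-circuited stub, Z_in = −jZ_0·cot(βl) = −jZ_0/tan(βl)

Z_in ≈ +j226 Ω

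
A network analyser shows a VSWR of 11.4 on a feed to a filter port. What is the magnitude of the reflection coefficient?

|Γ| ≈ 0.839

|Γ| = (S − 1)/(S + 1) = (11.4 − 1)/(11.4 + 1) = 10.4/12.4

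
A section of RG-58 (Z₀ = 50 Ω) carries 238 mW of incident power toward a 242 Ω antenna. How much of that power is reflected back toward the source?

P_reflected ≈ 103 mW

Γ = (242 − 50)/(242 + 50) = 0.658
|Γ|² = 0.432
P_refl = |Γ|²·P_inc = 103 mW, P_del = (1 − |Γ|²)·P_inc = 135 mW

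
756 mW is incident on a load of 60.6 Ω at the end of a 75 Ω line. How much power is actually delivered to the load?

P_delivered ≈ 747 mW

Γ = (60.6 − 75)/(60.6 + 75) = -0.106
|Γ|² = 0.0113
P_refl = |Γ|²·P_inc = 8.53 mW, P_del = (1 − |Γ|²)·P_inc = 747 mW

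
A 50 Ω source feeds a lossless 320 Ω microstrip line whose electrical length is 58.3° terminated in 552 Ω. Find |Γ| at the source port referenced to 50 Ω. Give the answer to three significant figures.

|Γ| ≈ 0.705

tan(βl) = 1.62
Z_in = Z_0·(Z_L + jZ_0·tanβl)/(Z_0 + jZ_L·tanβl) = 227 − j116 Ω
Γ_s = (Z_in − Z_s)/(Z_in + Z_s) = (177 − j116)/(277 − j116), |Γ_s| = 0.705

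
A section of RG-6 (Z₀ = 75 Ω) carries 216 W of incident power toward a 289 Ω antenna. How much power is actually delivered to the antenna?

Γ = (289 − 75)/(289 + 75) = 0.588
|Γ|² = 0.346
P_refl = |Γ|²·P_inc = 74.7 W, P_del = (1 − |Γ|²)·P_inc = 141 W

P_delivered ≈ 141 W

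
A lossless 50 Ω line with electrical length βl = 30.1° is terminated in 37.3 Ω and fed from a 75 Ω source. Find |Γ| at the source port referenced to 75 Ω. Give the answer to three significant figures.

|Γ| ≈ 0.296

tan(βl) = 0.58
Z_in = Z_0·(Z_L + jZ_0·tanβl)/(Z_0 + jZ_L·tanβl) = 42 + j10.8 Ω
Γ_s = (Z_in − Z_s)/(Z_in + Z_s) = (-33 + j10.8)/(117 + j10.8), |Γ_s| = 0.296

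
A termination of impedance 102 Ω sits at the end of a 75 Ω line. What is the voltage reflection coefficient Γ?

Γ = 0.153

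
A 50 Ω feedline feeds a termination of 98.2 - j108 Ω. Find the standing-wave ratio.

Γ = (Z_L − Z_0)/(Z_L + Z_0) = (48.2 − j108)/(148.2 − j108)
|Γ| = 118/183 = 0.645
VSWR = (1 + |Γ|)/(1 − |Γ|) = 1.64/0.355

VSWR ≈ 4.63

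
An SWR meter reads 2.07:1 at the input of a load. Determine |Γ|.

|Γ| ≈ 0.349

|Γ| = (S − 1)/(S + 1) = (2.07 − 1)/(2.07 + 1) = 1.07/3.07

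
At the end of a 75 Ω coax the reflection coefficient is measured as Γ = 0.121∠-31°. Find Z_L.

Z_L ≈ 91.6 − j11.6 Ω

Z_L = Z_0·(1 + Γ)/(1 − Γ) = 75·(1.1 − j0.0623)/(0.896 + j0.0623)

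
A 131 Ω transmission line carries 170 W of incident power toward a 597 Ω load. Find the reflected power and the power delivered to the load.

P_reflected ≈ 69.7 W; P_delivered ≈ 100 W

Γ = (597 − 131)/(597 + 131) = 0.64
|Γ|² = 0.41
P_refl = |Γ|²·P_inc = 69.7 W, P_del = (1 − |Γ|²)·P_inc = 100 W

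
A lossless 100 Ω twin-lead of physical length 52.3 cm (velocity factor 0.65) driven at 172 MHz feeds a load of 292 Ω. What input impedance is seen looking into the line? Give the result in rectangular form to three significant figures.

λ = v/f = 0.65·c / 172 MHz = 1.13 m
βl = 2π·l/λ = 2π × 0.461 = 166°
tan(βl) = tan(166°) = -0.248
Z_in = Z_0·(Z_L + jZ_0·tanβl)/(Z_0 + jZ_L·tanβl)
     = 100·(292 − j24.8)/(100 − j72.4)

Z_in ≈ 203 + j122 Ω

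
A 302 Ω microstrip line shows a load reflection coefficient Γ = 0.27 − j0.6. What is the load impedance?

Z_L ≈ 192 − j406 Ω

Z_L = Z_0·(1 + Γ)/(1 − Γ) = 302·(1.27 − j0.6)/(0.73 + j0.6)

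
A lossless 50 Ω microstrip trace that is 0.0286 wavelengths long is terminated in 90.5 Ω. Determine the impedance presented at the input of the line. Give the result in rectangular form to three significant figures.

βl = 2π × 0.0286 = 10.3°
tan(βl) = tan(10.3°) = 0.182
Z_in = Z_0·(Z_L + jZ_0·tanβl)/(Z_0 + jZ_L·tanβl)
     = 50·(90.5 + j9.08)/(50 + j16.4)

Z_in ≈ 84.4 − j18.7 Ω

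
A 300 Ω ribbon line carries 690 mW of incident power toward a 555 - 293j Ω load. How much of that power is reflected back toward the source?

P_reflected ≈ 127 mW

|Γ| = |(255 − j293)/(855 − j293)| = 0.43
|Γ|² = 0.185
P_refl = |Γ|²·P_inc = 127 mW, P_del = (1 − |Γ|²)·P_inc = 563 mW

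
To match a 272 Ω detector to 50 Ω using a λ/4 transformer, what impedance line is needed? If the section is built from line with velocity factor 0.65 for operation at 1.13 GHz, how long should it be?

Z_qwt = √(Z_0·R_L) = √(50 × 272) = √13600
λ = 0.65·c/f = 0.173 m, so l = λ/4 = 0.0431 m

Z_qwt ≈ 117 Ω; length ≈ 4.31 cm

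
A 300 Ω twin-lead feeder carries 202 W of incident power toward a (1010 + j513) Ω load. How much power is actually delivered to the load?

|Γ| = |(710 + j513)/(1310 + j513)| = 0.623
|Γ|² = 0.388
P_refl = |Γ|²·P_inc = 78.3 W, P_del = (1 − |Γ|²)·P_inc = 124 W

P_delivered ≈ 124 W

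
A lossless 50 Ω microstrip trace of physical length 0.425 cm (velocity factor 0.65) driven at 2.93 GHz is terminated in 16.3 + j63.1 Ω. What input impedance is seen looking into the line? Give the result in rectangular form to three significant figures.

λ = v/f = 0.65·c / 2.93 GHz = 0.0666 m
βl = 2π·l/λ = 2π × 0.0639 = 23°
tan(βl) = tan(23°) = 0.424
Z_in = Z_0·(Z_L + jZ_0·tanβl)/(Z_0 + jZ_L·tanβl)
     = 50·(16.3 + j84.3)/(23.2 + j6.92)

Z_in ≈ 81.9 + j157 Ω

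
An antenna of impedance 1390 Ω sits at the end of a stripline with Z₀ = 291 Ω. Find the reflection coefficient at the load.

Γ = 0.654

Γ = (Z_L − Z_0)/(Z_L + Z_0) = (1390 − 291)/(1390 + 291) = 1099/1681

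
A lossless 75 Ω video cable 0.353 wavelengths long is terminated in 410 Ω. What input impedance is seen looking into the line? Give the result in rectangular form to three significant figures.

Z_in ≈ 21.2 + j53.8 Ω

βl = 2π × 0.353 = 127°
tan(βl) = tan(127°) = -1.32
Z_in = Z_0·(Z_L + jZ_0·tanβl)/(Z_0 + jZ_L·tanβl)
     = 75·(410 − j99.2)/(75 − j543)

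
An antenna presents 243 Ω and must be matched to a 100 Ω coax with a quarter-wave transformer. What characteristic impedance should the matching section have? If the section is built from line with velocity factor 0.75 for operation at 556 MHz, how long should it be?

Z_qwt ≈ 156 Ω; length ≈ 10.1 cm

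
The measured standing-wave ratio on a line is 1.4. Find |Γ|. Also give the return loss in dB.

|Γ| ≈ 0.167; return loss ≈ 15.6 dB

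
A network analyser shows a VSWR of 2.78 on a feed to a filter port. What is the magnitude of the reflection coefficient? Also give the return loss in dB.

|Γ| = (S − 1)/(S + 1) = (2.78 − 1)/(2.78 + 1) = 1.78/3.78
RL = −20·log₁₀|Γ| = −20·log₁₀(0.471)

|Γ| ≈ 0.471; return loss ≈ 6.54 dB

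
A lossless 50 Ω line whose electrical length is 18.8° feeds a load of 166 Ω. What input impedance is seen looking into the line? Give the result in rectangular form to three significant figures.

Z_in ≈ 81.3 − j74.9 Ω

tan(βl) = tan(18.8°) = 0.34
Z_in = Z_0·(Z_L + jZ_0·tanβl)/(Z_0 + jZ_L·tanβl)
     = 50·(166 + j17)/(50 + j56.5)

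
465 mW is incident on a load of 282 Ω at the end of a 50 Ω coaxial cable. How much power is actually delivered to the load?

P_delivered ≈ 238 mW

Γ = (282 − 50)/(282 + 50) = 0.699
|Γ|² = 0.488
P_refl = |Γ|²·P_inc = 227 mW, P_del = (1 − |Γ|²)·P_inc = 238 mW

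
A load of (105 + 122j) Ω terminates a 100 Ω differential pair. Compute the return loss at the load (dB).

Γ = (5 + j122)/(205 + j122), |Γ| = 0.512
RL = −20·log₁₀|Γ| = −20·log₁₀(0.512)

RL ≈ 5.82 dB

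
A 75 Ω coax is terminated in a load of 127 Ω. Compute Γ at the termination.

Γ = (Z_L − Z_0)/(Z_L + Z_0) = (127 − 75)/(127 + 75) = 52/202

Γ = 0.257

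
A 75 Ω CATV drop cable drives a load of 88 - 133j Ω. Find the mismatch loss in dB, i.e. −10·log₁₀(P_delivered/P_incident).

mismatch loss ≈ 2.24 dB

Γ = (13 − j133)/(163 − j133), |Γ| = 0.635
|Γ|² = 0.403, so P_del/P_inc = 1 − |Γ|² = 0.597
ML = −10·log₁₀(1 − |Γ|²)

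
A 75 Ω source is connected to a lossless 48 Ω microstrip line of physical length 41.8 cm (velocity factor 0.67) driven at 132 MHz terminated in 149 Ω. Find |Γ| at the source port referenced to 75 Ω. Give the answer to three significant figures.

λ = v/f = 0.67·c / 132 MHz = 1.52 m
βl = 2π·l/λ = 2π × 0.275 = 98.8°
tan(βl) = -6.44
Z_in = Z_0·(Z_L + jZ_0·tanβl)/(Z_0 + jZ_L·tanβl) = 15.8 + j6.66 Ω
Γ_s = (Z_in − Z_s)/(Z_in + Z_s) = (-59.2 + j6.66)/(90.8 + j6.66), |Γ_s| = 0.654

|Γ| ≈ 0.654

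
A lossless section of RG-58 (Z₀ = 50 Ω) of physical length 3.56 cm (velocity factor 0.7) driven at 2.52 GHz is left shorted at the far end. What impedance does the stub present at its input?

λ = v/f = 0.7·c / 2.52 GHz = 0.0833 m
βl = 2π·l/λ = 2π × 0.427 = 154°
tan(βl) = -0.492
For a shorted stub, Z_in = jZ_0·tan(βl)

Z_in ≈ −j24.6 Ω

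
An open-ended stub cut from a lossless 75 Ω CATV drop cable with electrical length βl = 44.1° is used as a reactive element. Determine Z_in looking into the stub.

Z_in ≈ −j77.4 Ω

tan(βl) = 0.969
For an open-ended stub, Z_in = −jZ_0·cot(βl) = −jZ_0/tan(βl)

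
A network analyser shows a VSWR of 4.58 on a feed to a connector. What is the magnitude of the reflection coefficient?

|Γ| ≈ 0.642

|Γ| = (S − 1)/(S + 1) = (4.58 − 1)/(4.58 + 1) = 3.58/5.58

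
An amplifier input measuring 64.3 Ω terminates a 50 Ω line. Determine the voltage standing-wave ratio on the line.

Γ = (64.3 − 50)/(64.3 + 50) = 0.125
VSWR = (1 + 0.125)/(1 − 0.125)

VSWR ≈ 1.29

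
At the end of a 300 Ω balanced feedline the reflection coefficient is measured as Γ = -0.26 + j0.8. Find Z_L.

Z_L ≈ 39.4 + j215 Ω

Z_L = Z_0·(1 + Γ)/(1 − Γ) = 300·(0.74 + j0.8)/(1.26 − j0.8)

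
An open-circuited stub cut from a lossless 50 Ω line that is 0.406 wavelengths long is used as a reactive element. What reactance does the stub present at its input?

βl = 2π × 0.406 = 146°
tan(βl) = -0.67
For an open-circuited stub, Z_in = −jZ_0·cot(βl) = −jZ_0/tan(βl)

X_in ≈ 74.6 Ω (inductive)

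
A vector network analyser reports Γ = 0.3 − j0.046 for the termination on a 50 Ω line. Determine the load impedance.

Z_L ≈ 92.2 − j9.35 Ω

Z_L = Z_0·(1 + Γ)/(1 − Γ) = 50·(1.3 − j0.046)/(0.7 + j0.046)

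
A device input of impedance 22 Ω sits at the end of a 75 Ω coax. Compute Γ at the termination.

Γ = (Z_L − Z_0)/(Z_L + Z_0) = (22 − 75)/(22 + 75) = -53/97

Γ = -0.546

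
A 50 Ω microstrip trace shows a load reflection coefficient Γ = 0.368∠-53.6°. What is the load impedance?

Z_L ≈ 61.9 − j42.4 Ω

Z_L = Z_0·(1 + Γ)/(1 − Γ) = 50·(1.22 − j0.296)/(0.782 + j0.296)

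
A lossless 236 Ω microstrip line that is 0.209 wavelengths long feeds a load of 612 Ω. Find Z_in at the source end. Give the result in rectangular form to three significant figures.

Z_in ≈ 96.3 − j52.4 Ω

βl = 2π × 0.209 = 75.2°
tan(βl) = tan(75.2°) = 3.8
Z_in = Z_0·(Z_L + jZ_0·tanβl)/(Z_0 + jZ_L·tanβl)
     = 236·(612 + j896)/(236 + j2320)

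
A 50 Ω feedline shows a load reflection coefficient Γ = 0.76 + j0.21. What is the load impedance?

Z_L = Z_0·(1 + Γ)/(1 − Γ) = 50·(1.76 + j0.21)/(0.24 − j0.21)

Z_L ≈ 186 + j206 Ω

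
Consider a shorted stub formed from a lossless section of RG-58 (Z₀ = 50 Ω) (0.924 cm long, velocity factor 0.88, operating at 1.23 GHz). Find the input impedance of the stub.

λ = v/f = 0.88·c / 1.23 GHz = 0.215 m
βl = 2π·l/λ = 2π × 0.043 = 15.5°
tan(βl) = 0.277
For a shorted stub, Z_in = jZ_0·tan(βl)

Z_in ≈ +j13.9 Ω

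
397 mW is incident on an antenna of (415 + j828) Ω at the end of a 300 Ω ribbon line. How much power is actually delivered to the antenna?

P_delivered ≈ 165 mW

|Γ| = |(115 + j828)/(715 + j828)| = 0.764
|Γ|² = 0.584
P_refl = |Γ|²·P_inc = 232 mW, P_del = (1 − |Γ|²)·P_inc = 165 mW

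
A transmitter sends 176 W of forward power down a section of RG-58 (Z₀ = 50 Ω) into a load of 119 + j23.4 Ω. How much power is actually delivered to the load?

P_delivered ≈ 144 W

|Γ| = |(69 + j23.4)/(169 + j23.4)| = 0.427
|Γ|² = 0.182
P_refl = |Γ|²·P_inc = 32.1 W, P_del = (1 − |Γ|²)·P_inc = 144 W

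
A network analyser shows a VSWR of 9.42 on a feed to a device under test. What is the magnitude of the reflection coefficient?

|Γ| ≈ 0.808

|Γ| = (S − 1)/(S + 1) = (9.42 − 1)/(9.42 + 1) = 8.42/10.4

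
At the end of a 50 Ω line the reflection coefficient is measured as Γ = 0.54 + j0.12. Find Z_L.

Z_L = Z_0·(1 + Γ)/(1 − Γ) = 50·(1.54 + j0.12)/(0.46 − j0.12)

Z_L ≈ 154 + j53.1 Ω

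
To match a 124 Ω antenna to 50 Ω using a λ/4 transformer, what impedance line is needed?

Z_qwt ≈ 78.7 Ω

Z_qwt = √(Z_0·R_L) = √(50 × 124) = √6200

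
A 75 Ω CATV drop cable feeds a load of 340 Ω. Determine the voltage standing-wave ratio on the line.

Γ = (340 − 75)/(340 + 75) = 0.639
VSWR = (1 + 0.639)/(1 − 0.639)

VSWR ≈ 4.53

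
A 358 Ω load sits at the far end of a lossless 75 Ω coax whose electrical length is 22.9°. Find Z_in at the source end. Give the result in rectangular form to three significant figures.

tan(βl) = tan(22.9°) = 0.422
Z_in = Z_0·(Z_L + jZ_0·tanβl)/(Z_0 + jZ_L·tanβl)
     = 75·(358 + j31.7)/(75 + j151)

Z_in ≈ 83.3 − j136 Ω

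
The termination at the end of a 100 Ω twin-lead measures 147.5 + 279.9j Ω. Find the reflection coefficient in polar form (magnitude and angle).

Γ ≈ 0.76 ∠ 31.9°

Γ = (Z_L − Z_0)/(Z_L + Z_0) = (47.5 + j279.9)/(247.5 + j279.9)
|Γ| = 284/374 = 0.76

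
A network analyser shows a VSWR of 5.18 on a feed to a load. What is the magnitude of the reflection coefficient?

|Γ| ≈ 0.676

|Γ| = (S − 1)/(S + 1) = (5.18 − 1)/(5.18 + 1) = 4.18/6.18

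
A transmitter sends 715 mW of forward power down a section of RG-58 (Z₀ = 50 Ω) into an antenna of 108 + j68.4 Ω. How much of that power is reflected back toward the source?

|Γ| = |(58 + j68.4)/(158 + j68.4)| = 0.521
|Γ|² = 0.271
P_refl = |Γ|²·P_inc = 194 mW, P_del = (1 − |Γ|²)·P_inc = 521 mW

P_reflected ≈ 194 mW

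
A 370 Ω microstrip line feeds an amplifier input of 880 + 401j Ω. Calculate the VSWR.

VSWR ≈ 2.95

Γ = (Z_L − Z_0)/(Z_L + Z_0) = (510 + j401)/(1250 + j401)
|Γ| = 649/1310 = 0.494
VSWR = (1 + |Γ|)/(1 − |Γ|) = 1.49/0.506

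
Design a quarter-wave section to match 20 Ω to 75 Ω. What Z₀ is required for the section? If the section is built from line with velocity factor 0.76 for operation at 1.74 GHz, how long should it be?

Z_qwt ≈ 38.7 Ω; length ≈ 3.28 cm

Z_qwt = √(Z_0·R_L) = √(75 × 20) = √1500
λ = 0.76·c/f = 0.131 m, so l = λ/4 = 0.0328 m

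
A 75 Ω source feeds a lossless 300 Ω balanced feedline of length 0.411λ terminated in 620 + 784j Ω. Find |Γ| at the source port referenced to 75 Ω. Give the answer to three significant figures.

|Γ| ≈ 0.847

βl = 2π × 0.411 = 148°
tan(βl) = -0.626
Z_in = Z_0·(Z_L + jZ_0·tanβl)/(Z_0 + jZ_L·tanβl) = 100 + j275 Ω
Γ_s = (Z_in − Z_s)/(Z_in + Z_s) = (25.1 + j275)/(175 + j275), |Γ_s| = 0.847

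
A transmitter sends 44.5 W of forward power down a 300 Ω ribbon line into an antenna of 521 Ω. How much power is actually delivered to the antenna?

P_delivered ≈ 41.3 W

Γ = (521 − 300)/(521 + 300) = 0.269
|Γ|² = 0.0725
P_refl = |Γ|²·P_inc = 3.22 W, P_del = (1 − |Γ|²)·P_inc = 41.3 W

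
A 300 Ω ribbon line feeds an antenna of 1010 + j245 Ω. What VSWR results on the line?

VSWR ≈ 3.58

Γ = (Z_L − Z_0)/(Z_L + Z_0) = (710 + j245)/(1310 + j245)
|Γ| = 751/1330 = 0.564
VSWR = (1 + |Γ|)/(1 − |Γ|) = 1.56/0.436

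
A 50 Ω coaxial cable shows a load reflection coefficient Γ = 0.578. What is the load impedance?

Z_L = Z_0·(1 + Γ)/(1 − Γ) = 50·(1.58)/(0.422)

Z_L ≈ 187 Ω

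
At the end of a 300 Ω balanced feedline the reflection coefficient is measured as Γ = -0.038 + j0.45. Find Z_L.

Z_L = Z_0·(1 + Γ)/(1 − Γ) = 300·(0.962 + j0.45)/(1.04 − j0.45)

Z_L ≈ 187 + j211 Ω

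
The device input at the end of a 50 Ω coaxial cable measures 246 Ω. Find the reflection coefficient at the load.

Γ = (Z_L − Z_0)/(Z_L + Z_0) = (246 − 50)/(246 + 50) = 196/296

Γ = 0.662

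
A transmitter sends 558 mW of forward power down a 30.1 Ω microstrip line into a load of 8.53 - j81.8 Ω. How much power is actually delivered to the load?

|Γ| = |(-21.57 − j81.8)/(38.63 − j81.8)| = 0.935
|Γ|² = 0.875
P_refl = |Γ|²·P_inc = 488 mW, P_del = (1 − |Γ|²)·P_inc = 70 mW

P_delivered ≈ 70 mW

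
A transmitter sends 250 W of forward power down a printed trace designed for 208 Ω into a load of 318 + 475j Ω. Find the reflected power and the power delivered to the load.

P_reflected ≈ 118 W; P_delivered ≈ 132 W

|Γ| = |(110 + j475)/(526 + j475)| = 0.688
|Γ|² = 0.473
P_refl = |Γ|²·P_inc = 118 W, P_del = (1 − |Γ|²)·P_inc = 132 W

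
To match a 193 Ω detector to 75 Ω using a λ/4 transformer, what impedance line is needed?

Z_qwt ≈ 120 Ω

Z_qwt = √(Z_0·R_L) = √(75 × 193) = √14480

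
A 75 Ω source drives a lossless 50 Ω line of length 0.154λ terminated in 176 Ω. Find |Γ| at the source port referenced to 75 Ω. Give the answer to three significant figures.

|Γ| ≈ 0.628

βl = 2π × 0.154 = 55.4°
tan(βl) = 1.45
Z_in = Z_0·(Z_L + jZ_0·tanβl)/(Z_0 + jZ_L·tanβl) = 20.2 − j30.5 Ω
Γ_s = (Z_in − Z_s)/(Z_in + Z_s) = (-54.8 − j30.5)/(95.2 − j30.5), |Γ_s| = 0.628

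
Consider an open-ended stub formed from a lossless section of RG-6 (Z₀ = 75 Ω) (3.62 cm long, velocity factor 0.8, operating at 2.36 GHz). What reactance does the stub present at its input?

X_in ≈ 58.9 Ω (inductive)

λ = v/f = 0.8·c / 2.36 GHz = 0.102 m
βl = 2π·l/λ = 2π × 0.356 = 128°
tan(βl) = -1.27
For an open-ended stub, Z_in = −jZ_0·cot(βl) = −jZ_0/tan(βl)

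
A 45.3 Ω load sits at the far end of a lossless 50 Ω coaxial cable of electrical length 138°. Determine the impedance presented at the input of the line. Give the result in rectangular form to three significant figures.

Z_in ≈ 49.3 − j4.84 Ω

tan(βl) = tan(138°) = -0.9
Z_in = Z_0·(Z_L + jZ_0·tanβl)/(Z_0 + jZ_L·tanβl)
     = 50·(45.3 − j45)/(50 − j40.8)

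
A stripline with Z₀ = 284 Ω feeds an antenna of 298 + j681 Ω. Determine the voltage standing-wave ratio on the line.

VSWR ≈ 7.35

Γ = (Z_L − Z_0)/(Z_L + Z_0) = (14 + j681)/(582 + j681)
|Γ| = 681/896 = 0.76
VSWR = (1 + |Γ|)/(1 − |Γ|) = 1.76/0.24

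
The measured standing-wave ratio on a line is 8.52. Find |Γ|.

|Γ| = (S − 1)/(S + 1) = (8.52 − 1)/(8.52 + 1) = 7.52/9.52

|Γ| ≈ 0.79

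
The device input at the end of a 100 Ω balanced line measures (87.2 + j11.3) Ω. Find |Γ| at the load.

Γ = (Z_L − Z_0)/(Z_L + Z_0) = (-12.8 + j11.3)/(187.2 + j11.3)
|Γ| = 17.1/188

|Γ| ≈ 0.091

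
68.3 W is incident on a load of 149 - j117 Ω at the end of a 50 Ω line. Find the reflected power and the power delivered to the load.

P_reflected ≈ 30.1 W; P_delivered ≈ 38.2 W

|Γ| = |(99 − j117)/(199 − j117)| = 0.664
|Γ|² = 0.441
P_refl = |Γ|²·P_inc = 30.1 W, P_del = (1 − |Γ|²)·P_inc = 38.2 W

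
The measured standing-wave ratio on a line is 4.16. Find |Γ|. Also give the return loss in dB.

|Γ| = (S − 1)/(S + 1) = (4.16 − 1)/(4.16 + 1) = 3.16/5.16
RL = −20·log₁₀|Γ| = −20·log₁₀(0.612)

|Γ| ≈ 0.612; return loss ≈ 4.26 dB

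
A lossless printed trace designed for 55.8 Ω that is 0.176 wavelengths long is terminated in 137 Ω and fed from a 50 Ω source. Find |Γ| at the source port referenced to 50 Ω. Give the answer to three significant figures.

βl = 2π × 0.176 = 63.4°
tan(βl) = 1.99
Z_in = Z_0·(Z_L + jZ_0·tanβl)/(Z_0 + jZ_L·tanβl) = 27.3 − j22.4 Ω
Γ_s = (Z_in − Z_s)/(Z_in + Z_s) = (-22.7 − j22.4)/(77.3 − j22.4), |Γ_s| = 0.396

|Γ| ≈ 0.396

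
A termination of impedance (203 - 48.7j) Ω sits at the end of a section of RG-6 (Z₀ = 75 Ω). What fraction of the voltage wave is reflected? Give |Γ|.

Γ = (Z_L − Z_0)/(Z_L + Z_0) = (128 − j48.7)/(278 − j48.7)
|Γ| = 137/282

|Γ| ≈ 0.485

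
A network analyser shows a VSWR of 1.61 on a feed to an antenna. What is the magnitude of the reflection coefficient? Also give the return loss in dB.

|Γ| = (S − 1)/(S + 1) = (1.61 − 1)/(1.61 + 1) = 0.61/2.61
RL = −20·log₁₀|Γ| = −20·log₁₀(0.234)

|Γ| ≈ 0.234; return loss ≈ 12.6 dB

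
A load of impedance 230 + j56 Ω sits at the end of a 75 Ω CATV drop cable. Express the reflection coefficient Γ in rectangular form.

Γ = (Z_L − Z_0)/(Z_L + Z_0) = (155 + j56)/(305 + j56)

Γ ≈ 0.524 + j0.0874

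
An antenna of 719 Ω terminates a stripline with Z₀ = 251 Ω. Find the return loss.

RL ≈ 6.33 dB

Γ = (719 − 251)/(719 + 251) = 0.482
RL = −20·log₁₀|Γ| = −20·log₁₀(0.482)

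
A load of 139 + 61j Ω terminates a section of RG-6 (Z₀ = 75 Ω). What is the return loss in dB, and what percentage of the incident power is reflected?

RL ≈ 8.02 dB; 15.8% of incident power reflected

Γ = (64 + j61)/(214 + j61), |Γ| = 0.397
RL = −20·log₁₀(0.397) = 8.02 dB
P_refl/P_inc = |Γ|² = 0.158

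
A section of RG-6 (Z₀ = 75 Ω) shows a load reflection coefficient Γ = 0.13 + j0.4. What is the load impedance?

Z_L = Z_0·(1 + Γ)/(1 − Γ) = 75·(1.13 + j0.4)/(0.87 − j0.4)

Z_L ≈ 67.3 + j65.4 Ω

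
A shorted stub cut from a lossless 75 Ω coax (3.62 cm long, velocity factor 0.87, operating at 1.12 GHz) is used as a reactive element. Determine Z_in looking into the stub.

Z_in ≈ +j111 Ω

λ = v/f = 0.87·c / 1.12 GHz = 0.233 m
βl = 2π·l/λ = 2π × 0.155 = 55.9°
tan(βl) = 1.48
For a shorted stub, Z_in = jZ_0·tan(βl)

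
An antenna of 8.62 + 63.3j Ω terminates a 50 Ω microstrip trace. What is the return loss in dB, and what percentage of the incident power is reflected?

RL ≈ 1.14 dB; 76.8% of incident power reflected

Γ = (-41.38 + j63.3)/(58.62 + j63.3), |Γ| = 0.877
RL = −20·log₁₀(0.877) = 1.14 dB
P_refl/P_inc = |Γ|² = 0.768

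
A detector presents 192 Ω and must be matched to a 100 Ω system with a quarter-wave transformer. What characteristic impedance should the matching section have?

Z_qwt = √(Z_0·R_L) = √(100 × 192) = √19200

Z_qwt ≈ 139 Ω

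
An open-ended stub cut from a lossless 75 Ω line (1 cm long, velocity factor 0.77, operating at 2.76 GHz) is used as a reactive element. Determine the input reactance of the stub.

λ = v/f = 0.77·c / 2.76 GHz = 0.0837 m
βl = 2π·l/λ = 2π × 0.119 = 43°
tan(βl) = 0.933
For an open-ended stub, Z_in = −jZ_0·cot(βl) = −jZ_0/tan(βl)

X_in ≈ -80.4 Ω (capacitive)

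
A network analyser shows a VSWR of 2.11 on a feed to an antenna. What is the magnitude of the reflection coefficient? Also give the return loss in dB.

|Γ| ≈ 0.357; return loss ≈ 8.95 dB

|Γ| = (S − 1)/(S + 1) = (2.11 − 1)/(2.11 + 1) = 1.11/3.11
RL = −20·log₁₀|Γ| = −20·log₁₀(0.357)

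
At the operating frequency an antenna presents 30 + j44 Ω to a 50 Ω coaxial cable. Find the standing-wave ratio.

VSWR ≈ 3.25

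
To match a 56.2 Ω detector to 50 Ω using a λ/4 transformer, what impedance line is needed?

Z_qwt ≈ 53 Ω

Z_qwt = √(Z_0·R_L) = √(50 × 56.2) = √2810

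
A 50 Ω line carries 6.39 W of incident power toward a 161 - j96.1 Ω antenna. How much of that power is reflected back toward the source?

|Γ| = |(111 − j96.1)/(211 − j96.1)| = 0.633
|Γ|² = 0.401
P_refl = |Γ|²·P_inc = 2.56 W, P_del = (1 − |Γ|²)·P_inc = 3.83 W

P_reflected ≈ 2.56 W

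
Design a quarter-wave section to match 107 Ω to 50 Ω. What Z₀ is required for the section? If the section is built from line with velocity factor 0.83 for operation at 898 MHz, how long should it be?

Z_qwt ≈ 73.1 Ω; length ≈ 6.93 cm

Z_qwt = √(Z_0·R_L) = √(50 × 107) = √5350
λ = 0.83·c/f = 0.277 m, so l = λ/4 = 0.0693 m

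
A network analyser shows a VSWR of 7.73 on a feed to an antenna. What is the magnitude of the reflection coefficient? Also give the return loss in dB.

|Γ| ≈ 0.771; return loss ≈ 2.26 dB

|Γ| = (S − 1)/(S + 1) = (7.73 − 1)/(7.73 + 1) = 6.73/8.73
RL = −20·log₁₀|Γ| = −20·log₁₀(0.771)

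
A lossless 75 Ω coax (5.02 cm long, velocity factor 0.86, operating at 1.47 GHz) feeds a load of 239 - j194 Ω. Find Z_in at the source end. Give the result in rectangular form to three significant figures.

Z_in ≈ 16 + j29.1 Ω

λ = v/f = 0.86·c / 1.47 GHz = 0.176 m
βl = 2π·l/λ = 2π × 0.286 = 103°
tan(βl) = tan(103°) = -4.34
Z_in = Z_0·(Z_L + jZ_0·tanβl)/(Z_0 + jZ_L·tanβl)
     = 75·(239 − j520)/(-767 − j1040)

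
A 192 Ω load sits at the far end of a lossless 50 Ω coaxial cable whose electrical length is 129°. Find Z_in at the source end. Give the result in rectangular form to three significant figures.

Z_in ≈ 20.6 + j36.1 Ω

tan(βl) = tan(129°) = -1.23
Z_in = Z_0·(Z_L + jZ_0·tanβl)/(Z_0 + jZ_L·tanβl)
     = 50·(192 − j61.7)/(50 − j237)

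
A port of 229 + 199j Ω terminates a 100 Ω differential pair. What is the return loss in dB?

Γ = (129 + j199)/(329 + j199), |Γ| = 0.617
RL = −20·log₁₀|Γ| = −20·log₁₀(0.617)

RL ≈ 4.2 dB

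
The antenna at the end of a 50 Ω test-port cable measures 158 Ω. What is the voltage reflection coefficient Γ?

Γ = (Z_L − Z_0)/(Z_L + Z_0) = (158 − 50)/(158 + 50) = 108/208

Γ = 0.519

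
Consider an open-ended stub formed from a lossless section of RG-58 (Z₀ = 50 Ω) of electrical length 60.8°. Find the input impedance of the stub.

tan(βl) = 1.79
For an open-ended stub, Z_in = −jZ_0·cot(βl) = −jZ_0/tan(βl)

Z_in ≈ −j27.9 Ω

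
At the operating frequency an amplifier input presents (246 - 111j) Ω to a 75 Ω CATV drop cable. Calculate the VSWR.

VSWR ≈ 4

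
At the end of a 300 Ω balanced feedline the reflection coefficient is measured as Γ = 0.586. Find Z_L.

Z_L = Z_0·(1 + Γ)/(1 − Γ) = 300·(1.59)/(0.414)

Z_L ≈ 1150 Ω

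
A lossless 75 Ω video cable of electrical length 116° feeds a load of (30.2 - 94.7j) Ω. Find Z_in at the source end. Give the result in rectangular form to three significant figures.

Z_in ≈ 49 + j131 Ω

tan(βl) = tan(116°) = -2.05
Z_in = Z_0·(Z_L + jZ_0·tanβl)/(Z_0 + jZ_L·tanβl)
     = 75·(30.2 − j248)/(-119 − j61.9)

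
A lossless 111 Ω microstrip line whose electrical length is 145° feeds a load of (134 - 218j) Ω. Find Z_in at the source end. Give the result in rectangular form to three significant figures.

Z_in ≈ 233 + j262 Ω

tan(βl) = tan(145°) = -0.7
Z_in = Z_0·(Z_L + jZ_0·tanβl)/(Z_0 + jZ_L·tanβl)
     = 111·(134 − j296)/(-41.6 − j93.8)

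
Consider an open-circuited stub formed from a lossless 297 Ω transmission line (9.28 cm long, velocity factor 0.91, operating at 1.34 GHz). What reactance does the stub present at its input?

X_in ≈ 1030 Ω (inductive)

λ = v/f = 0.91·c / 1.34 GHz = 0.204 m
βl = 2π·l/λ = 2π × 0.456 = 164°
tan(βl) = -0.287
For an open-circuited stub, Z_in = −jZ_0·cot(βl) = −jZ_0/tan(βl)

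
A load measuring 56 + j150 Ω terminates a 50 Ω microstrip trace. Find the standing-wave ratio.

VSWR ≈ 9.95

Γ = (Z_L − Z_0)/(Z_L + Z_0) = (6 + j150)/(106 + j150)
|Γ| = 150/184 = 0.817
VSWR = (1 + |Γ|)/(1 − |Γ|) = 1.82/0.183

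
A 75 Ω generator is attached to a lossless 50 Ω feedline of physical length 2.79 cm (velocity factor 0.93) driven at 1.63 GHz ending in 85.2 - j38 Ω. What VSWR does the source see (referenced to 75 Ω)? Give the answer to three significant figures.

VSWR ≈ 3.14

λ = v/f = 0.93·c / 1.63 GHz = 0.171 m
βl = 2π·l/λ = 2π × 0.163 = 58.7°
tan(βl) = 1.64
Z_in = Z_0·(Z_L + jZ_0·tanβl)/(Z_0 + jZ_L·tanβl) = 24.4 − j10.8 Ω
Γ_s = (Z_in − Z_s)/(Z_in + Z_s) = (-50.6 − j10.8)/(99.4 − j10.8), |Γ_s| = 0.517
VSWR = (1 + |Γ_s|)/(1 − |Γ_s|)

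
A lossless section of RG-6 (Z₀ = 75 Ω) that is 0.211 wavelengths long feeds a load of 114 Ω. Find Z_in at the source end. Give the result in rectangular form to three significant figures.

βl = 2π × 0.211 = 76°
tan(βl) = tan(76°) = 4
Z_in = Z_0·(Z_L + jZ_0·tanβl)/(Z_0 + jZ_L·tanβl)
     = 75·(114 + j300)/(75 + j456)

Z_in ≈ 51 − j10.4 Ω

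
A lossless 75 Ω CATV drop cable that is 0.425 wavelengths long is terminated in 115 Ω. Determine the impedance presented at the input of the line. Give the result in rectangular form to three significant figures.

Z_in ≈ 90 + j32.1 Ω

βl = 2π × 0.425 = 153°
tan(βl) = tan(153°) = -0.51
Z_in = Z_0·(Z_L + jZ_0·tanβl)/(Z_0 + jZ_L·tanβl)
     = 75·(115 − j38.2)/(75 − j58.6)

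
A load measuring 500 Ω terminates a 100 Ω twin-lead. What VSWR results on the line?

For a purely resistive load, VSWR = R_L/Z_0 or Z_0/R_L (whichever > 1) = 500/100

VSWR ≈ 5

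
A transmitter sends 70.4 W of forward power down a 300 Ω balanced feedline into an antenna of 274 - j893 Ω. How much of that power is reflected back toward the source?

P_reflected ≈ 49.9 W

|Γ| = |(-26 − j893)/(574 − j893)| = 0.842
|Γ|² = 0.708
P_refl = |Γ|²·P_inc = 49.9 W, P_del = (1 − |Γ|²)·P_inc = 20.5 W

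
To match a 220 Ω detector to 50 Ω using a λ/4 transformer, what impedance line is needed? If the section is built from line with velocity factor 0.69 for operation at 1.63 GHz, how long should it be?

Z_qwt ≈ 105 Ω; length ≈ 3.17 cm

Z_qwt = √(Z_0·R_L) = √(50 × 220) = √11000
λ = 0.69·c/f = 0.127 m, so l = λ/4 = 0.0317 m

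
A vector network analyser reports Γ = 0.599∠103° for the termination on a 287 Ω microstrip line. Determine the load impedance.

Z_L = Z_0·(1 + Γ)/(1 − Γ) = 287·(0.865 + j0.584)/(1.13 − j0.584)

Z_L ≈ 113 + j206 Ω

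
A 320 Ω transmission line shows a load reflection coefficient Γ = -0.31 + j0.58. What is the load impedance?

Z_L = Z_0·(1 + Γ)/(1 − Γ) = 320·(0.69 + j0.58)/(1.31 − j0.58)

Z_L ≈ 88.5 + j181 Ω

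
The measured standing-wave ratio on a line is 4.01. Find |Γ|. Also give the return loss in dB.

|Γ| ≈ 0.601; return loss ≈ 4.43 dB

|Γ| = (S − 1)/(S + 1) = (4.01 − 1)/(4.01 + 1) = 3.01/5.01
RL = −20·log₁₀|Γ| = −20·log₁₀(0.601)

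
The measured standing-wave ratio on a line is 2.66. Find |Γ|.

|Γ| = (S − 1)/(S + 1) = (2.66 − 1)/(2.66 + 1) = 1.66/3.66

|Γ| ≈ 0.454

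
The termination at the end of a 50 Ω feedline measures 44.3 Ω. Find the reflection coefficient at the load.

Γ = -0.0604

Γ = (Z_L − Z_0)/(Z_L + Z_0) = (44.3 − 50)/(44.3 + 50) = -5.7/94.3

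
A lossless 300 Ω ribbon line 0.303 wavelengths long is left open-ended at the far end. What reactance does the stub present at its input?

X_in ≈ 104 Ω (inductive)

βl = 2π × 0.303 = 109°
tan(βl) = -2.89
For an open-ended stub, Z_in = −jZ_0·cot(βl) = −jZ_0/tan(βl)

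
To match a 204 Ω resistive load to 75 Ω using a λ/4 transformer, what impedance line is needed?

Z_qwt ≈ 124 Ω

Z_qwt = √(Z_0·R_L) = √(75 × 204) = √15300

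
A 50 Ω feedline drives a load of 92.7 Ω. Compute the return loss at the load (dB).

RL ≈ 10.5 dB

Γ = (92.7 − 50)/(92.7 + 50) = 0.299
RL = −20·log₁₀|Γ| = −20·log₁₀(0.299)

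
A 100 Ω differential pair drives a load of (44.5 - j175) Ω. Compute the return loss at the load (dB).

Γ = (-55.5 − j175)/(144.5 − j175), |Γ| = 0.809
RL = −20·log₁₀|Γ| = −20·log₁₀(0.809)

RL ≈ 1.84 dB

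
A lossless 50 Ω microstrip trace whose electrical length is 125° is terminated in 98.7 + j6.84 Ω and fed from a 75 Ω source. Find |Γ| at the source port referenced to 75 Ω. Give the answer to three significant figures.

|Γ| ≈ 0.44

tan(βl) = -1.43
Z_in = Z_0·(Z_L + jZ_0·tanβl)/(Z_0 + jZ_L·tanβl) = 32 + j21.4 Ω
Γ_s = (Z_in − Z_s)/(Z_in + Z_s) = (-43 + j21.4)/(107 + j21.4), |Γ_s| = 0.44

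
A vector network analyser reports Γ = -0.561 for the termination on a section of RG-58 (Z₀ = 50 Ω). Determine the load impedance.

Z_L = Z_0·(1 + Γ)/(1 − Γ) = 50·(0.439)/(1.56)

Z_L ≈ 14.1 Ω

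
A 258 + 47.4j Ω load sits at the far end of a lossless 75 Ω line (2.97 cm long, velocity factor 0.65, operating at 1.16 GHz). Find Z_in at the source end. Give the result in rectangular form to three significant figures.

Z_in ≈ 27.1 − j38.3 Ω

λ = v/f = 0.65·c / 1.16 GHz = 0.168 m
βl = 2π·l/λ = 2π × 0.177 = 63.6°
tan(βl) = tan(63.6°) = 2.01
Z_in = Z_0·(Z_L + jZ_0·tanβl)/(Z_0 + jZ_L·tanβl)
     = 75·(258 + j199)/(-20.5 + j520)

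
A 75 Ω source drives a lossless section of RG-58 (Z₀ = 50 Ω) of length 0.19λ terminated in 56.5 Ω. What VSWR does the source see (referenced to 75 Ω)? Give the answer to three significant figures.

βl = 2π × 0.19 = 68.4°
tan(βl) = 2.53
Z_in = Z_0·(Z_L + jZ_0·tanβl)/(Z_0 + jZ_L·tanβl) = 45.6 − j3.82 Ω
Γ_s = (Z_in − Z_s)/(Z_in + Z_s) = (-29.4 − j3.82)/(121 − j3.82), |Γ_s| = 0.246
VSWR = (1 + |Γ_s|)/(1 − |Γ_s|)

VSWR ≈ 1.65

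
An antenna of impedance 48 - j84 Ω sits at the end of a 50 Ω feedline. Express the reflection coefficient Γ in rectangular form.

Γ = (Z_L − Z_0)/(Z_L + Z_0) = (-2 − j84)/(98 − j84)

Γ ≈ 0.412 − j0.504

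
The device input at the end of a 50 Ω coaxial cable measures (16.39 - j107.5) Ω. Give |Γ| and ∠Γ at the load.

Γ ≈ 0.891 ∠ -49.1°

Γ = (Z_L − Z_0)/(Z_L + Z_0) = (-33.61 − j107.5)/(66.39 − j107.5)
|Γ| = 113/126 = 0.891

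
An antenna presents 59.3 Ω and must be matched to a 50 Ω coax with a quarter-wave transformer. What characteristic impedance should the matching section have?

Z_qwt = √(Z_0·R_L) = √(50 × 59.3) = √2965

Z_qwt ≈ 54.5 Ω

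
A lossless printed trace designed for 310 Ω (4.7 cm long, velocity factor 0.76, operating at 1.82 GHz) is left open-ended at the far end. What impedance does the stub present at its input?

Z_in ≈ +j311 Ω

λ = v/f = 0.76·c / 1.82 GHz = 0.125 m
βl = 2π·l/λ = 2π × 0.375 = 135°
tan(βl) = -0.998
For an open-ended stub, Z_in = −jZ_0·cot(βl) = −jZ_0/tan(βl)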